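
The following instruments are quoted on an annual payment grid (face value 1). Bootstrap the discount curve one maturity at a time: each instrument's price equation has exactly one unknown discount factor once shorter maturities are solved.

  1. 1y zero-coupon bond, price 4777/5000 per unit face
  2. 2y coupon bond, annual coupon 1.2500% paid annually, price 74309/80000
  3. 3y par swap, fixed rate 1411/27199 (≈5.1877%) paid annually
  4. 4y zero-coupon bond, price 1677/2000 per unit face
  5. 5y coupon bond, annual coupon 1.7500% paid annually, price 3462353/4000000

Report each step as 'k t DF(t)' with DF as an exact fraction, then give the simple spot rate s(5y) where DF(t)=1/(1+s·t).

1 1 4777/5000
2 2 566/625
3 3 8589/10000
4 4 1677/2000
5 5 1579/2000
s(5y) = (1/(1579/2000) − 1)/(5) = 421/7895 ≈ 5.3325%

step 1 [1y] zero: DF = P = 4777/5000 ≈ 0.955400
step 2 [2y] bond c/1=1/80: DF=(74309/80000 − 1/80·(0.955400))/(1+1/80) = 566/625 ≈ 0.905600
step 3 [3y] swap r/1=1411/27199: DF=(1 − 1411/27199·(0.955400+0.905600))/(1+1411/27199) = 8589/10000 ≈ 0.858900
step 4 [4y] zero: DF = P = 1677/2000 ≈ 0.838500
step 5 [5y] bond c/1=7/400: DF=(3462353/4000000 − 7/400·(0.955400+0.905600+0.858900+0.838500))/(1+7/400) = 1579/2000 ≈ 0.789500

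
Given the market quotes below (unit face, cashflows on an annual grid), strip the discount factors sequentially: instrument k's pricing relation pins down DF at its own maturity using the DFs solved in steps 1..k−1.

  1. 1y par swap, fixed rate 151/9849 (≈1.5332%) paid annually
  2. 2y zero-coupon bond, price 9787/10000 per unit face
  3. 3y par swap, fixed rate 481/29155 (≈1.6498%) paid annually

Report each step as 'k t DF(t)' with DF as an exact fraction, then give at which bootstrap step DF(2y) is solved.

1 1 9849/10000
2 2 9787/10000
3 3 9519/10000
DF(2y) is solved at step 2

step 1 [1y] swap r/1=151/9849: DF=(1 − 151/9849·(0))/(1+151/9849) = 9849/10000 ≈ 0.984900
step 2 [2y] zero: DF = P = 9787/10000 ≈ 0.978700
step 3 [3y] swap r/1=481/29155: DF=(1 − 481/29155·(0.984900+0.978700))/(1+481/29155) = 9519/10000 ≈ 0.951900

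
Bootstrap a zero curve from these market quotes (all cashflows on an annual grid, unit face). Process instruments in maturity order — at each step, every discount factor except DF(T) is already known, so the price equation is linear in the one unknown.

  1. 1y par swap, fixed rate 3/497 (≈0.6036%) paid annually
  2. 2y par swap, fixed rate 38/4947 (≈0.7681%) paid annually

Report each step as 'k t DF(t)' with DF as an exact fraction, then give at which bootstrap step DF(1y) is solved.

1 1 497/500
2 2 1231/1250
DF(1y) is solved at step 1

step 1 [1y] swap r/1=3/497: DF=(1 − 3/497·(0))/(1+3/497) = 497/500 ≈ 0.994000
step 2 [2y] swap r/1=38/4947: DF=(1 − 38/4947·(0.994000))/(1+38/4947) = 1231/1250 ≈ 0.984800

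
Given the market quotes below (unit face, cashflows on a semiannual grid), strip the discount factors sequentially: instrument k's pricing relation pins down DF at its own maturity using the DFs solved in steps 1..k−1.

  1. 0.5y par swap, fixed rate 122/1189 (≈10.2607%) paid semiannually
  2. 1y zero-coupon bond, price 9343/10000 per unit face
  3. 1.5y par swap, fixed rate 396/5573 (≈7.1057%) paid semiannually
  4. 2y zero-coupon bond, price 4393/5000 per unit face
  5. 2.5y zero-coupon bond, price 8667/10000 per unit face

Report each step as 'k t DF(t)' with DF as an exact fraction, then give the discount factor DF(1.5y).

1 1/2 1189/1250
2 1 9343/10000
3 3/2 901/1000
4 2 4393/5000
5 5/2 8667/10000
DF(1.5y) = 901/1000 ≈ 0.901000

step 1 [0.5y] swap r/2=61/1189: DF=(1 − 61/1189·(0))/(1+61/1189) = 1189/1250 ≈ 0.951200
step 2 [1y] zero: DF = P = 9343/10000 ≈ 0.934300
step 3 [1.5y] swap r/2=198/5573: DF=(1 − 198/5573·(0.951200+0.934300))/(1+198/5573) = 901/1000 ≈ 0.901000
step 4 [2y] zero: DF = P = 4393/5000 ≈ 0.878600
step 5 [2.5y] zero: DF = P = 8667/10000 ≈ 0.866700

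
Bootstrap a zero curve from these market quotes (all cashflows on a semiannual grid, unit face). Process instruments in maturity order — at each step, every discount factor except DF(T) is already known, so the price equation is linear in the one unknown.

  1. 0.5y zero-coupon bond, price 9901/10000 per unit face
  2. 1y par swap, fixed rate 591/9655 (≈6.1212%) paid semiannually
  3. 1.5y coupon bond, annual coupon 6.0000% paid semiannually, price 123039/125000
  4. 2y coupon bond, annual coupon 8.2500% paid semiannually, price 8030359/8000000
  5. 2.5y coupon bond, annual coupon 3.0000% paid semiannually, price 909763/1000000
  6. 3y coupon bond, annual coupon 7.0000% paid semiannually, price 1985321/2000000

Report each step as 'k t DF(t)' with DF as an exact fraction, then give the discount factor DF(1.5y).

1 1/2 9901/10000
2 1 9409/10000
3 3/2 4497/5000
4 2 8519/10000
5 5/2 8419/10000
6 3 8061/10000
DF(1.5y) = 4497/5000 ≈ 0.899400

step 1 [0.5y] zero: DF = P = 9901/10000 ≈ 0.990100
step 2 [1y] swap r/2=591/19310: DF=(1 − 591/19310·(0.990100))/(1+591/19310) = 9409/10000 ≈ 0.940900
step 3 [1.5y] bond c/2=3/100: DF=(123039/125000 − 3/100·(0.990100+0.940900))/(1+3/100) = 4497/5000 ≈ 0.899400
step 4 [2y] bond c/2=33/800: DF=(8030359/8000000 − 33/800·(0.990100+0.940900+0.899400))/(1+33/800) = 8519/10000 ≈ 0.851900
step 5 [2.5y] bond c/2=3/200: DF=(909763/1000000 − 3/200·(0.990100+0.940900+0.899400+0.851900))/(1+3/200) = 8419/10000 ≈ 0.841900
step 6 [3y] bond c/2=7/200: DF=(1985321/2000000 − 7/200·(0.990100+0.940900+0.899400+0.851900+0.841900))/(1+7/200) = 8061/10000 ≈ 0.806100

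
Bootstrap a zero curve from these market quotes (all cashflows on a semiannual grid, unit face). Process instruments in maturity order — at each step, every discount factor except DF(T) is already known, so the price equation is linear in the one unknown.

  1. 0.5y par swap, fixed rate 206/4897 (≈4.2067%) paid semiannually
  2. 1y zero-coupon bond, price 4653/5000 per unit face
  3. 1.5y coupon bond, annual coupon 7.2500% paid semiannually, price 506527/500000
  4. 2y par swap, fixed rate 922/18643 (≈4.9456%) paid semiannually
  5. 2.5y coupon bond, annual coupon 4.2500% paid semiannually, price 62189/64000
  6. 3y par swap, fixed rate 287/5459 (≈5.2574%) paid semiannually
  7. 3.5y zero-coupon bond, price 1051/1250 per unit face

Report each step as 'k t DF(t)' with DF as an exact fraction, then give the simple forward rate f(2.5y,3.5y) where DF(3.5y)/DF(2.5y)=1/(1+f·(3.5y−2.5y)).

step 1 [0.5y] swap r/2=103/4897: DF=(1 − 103/4897·(0))/(1+103/4897) = 4897/5000 ≈ 0.979400
step 2 [1y] zero: DF = P = 4653/5000 ≈ 0.930600
step 3 [1.5y] bond c/2=29/800: DF=(506527/500000 − 29/800·(0.979400+0.930600))/(1+29/800) = 2277/2500 ≈ 0.910800
step 4 [2y] swap r/2=461/18643: DF=(1 − 461/18643·(0.979400+0.930600+0.910800))/(1+461/18643) = 4539/5000 ≈ 0.907800
step 5 [2.5y] bond c/2=17/800: DF=(62189/64000 − 17/800·(0.979400+0.930600+0.910800+0.907800))/(1+17/800) = 8739/10000 ≈ 0.873900
step 6 [3y] swap r/2=287/10918: DF=(1 − 287/10918·(0.979400+0.930600+0.910800+0.907800+0.873900))/(1+287/10918) = 1713/2000 ≈ 0.856500
step 7 [3.5y] zero: DF = P = 1051/1250 ≈ 0.840800

1 1/2 4897/5000
2 1 4653/5000
3 3/2 2277/2500
4 2 4539/5000
5 5/2 8739/10000
6 3 1713/2000
7 7/2 1051/1250
f(2.5y,3.5y) = ((8739/10000)/(1051/1250) − 1)/(1) = 331/8408 ≈ 3.9367%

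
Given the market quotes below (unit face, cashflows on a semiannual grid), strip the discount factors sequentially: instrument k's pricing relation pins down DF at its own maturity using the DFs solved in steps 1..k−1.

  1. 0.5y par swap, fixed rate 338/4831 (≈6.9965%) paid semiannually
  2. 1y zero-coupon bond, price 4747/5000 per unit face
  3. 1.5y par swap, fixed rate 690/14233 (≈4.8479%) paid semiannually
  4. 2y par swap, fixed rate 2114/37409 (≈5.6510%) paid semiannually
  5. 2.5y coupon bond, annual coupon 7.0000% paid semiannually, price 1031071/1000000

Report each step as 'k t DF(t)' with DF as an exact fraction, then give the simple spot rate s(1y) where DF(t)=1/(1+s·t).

1 1/2 4831/5000
2 1 4747/5000
3 3/2 931/1000
4 2 8943/10000
5 5/2 8697/10000
s(1y) = (1/(4747/5000) − 1)/(1) = 253/4747 ≈ 5.3297%

step 1 [0.5y] swap r/2=169/4831: DF=(1 − 169/4831·(0))/(1+169/4831) = 4831/5000 ≈ 0.966200
step 2 [1y] zero: DF = P = 4747/5000 ≈ 0.949400
step 3 [1.5y] swap r/2=345/14233: DF=(1 − 345/14233·(0.966200+0.949400))/(1+345/14233) = 931/1000 ≈ 0.931000
step 4 [2y] swap r/2=1057/37409: DF=(1 − 1057/37409·(0.966200+0.949400+0.931000))/(1+1057/37409) = 8943/10000 ≈ 0.894300
step 5 [2.5y] bond c/2=7/200: DF=(1031071/1000000 − 7/200·(0.966200+0.949400+0.931000+0.894300))/(1+7/200) = 8697/10000 ≈ 0.869700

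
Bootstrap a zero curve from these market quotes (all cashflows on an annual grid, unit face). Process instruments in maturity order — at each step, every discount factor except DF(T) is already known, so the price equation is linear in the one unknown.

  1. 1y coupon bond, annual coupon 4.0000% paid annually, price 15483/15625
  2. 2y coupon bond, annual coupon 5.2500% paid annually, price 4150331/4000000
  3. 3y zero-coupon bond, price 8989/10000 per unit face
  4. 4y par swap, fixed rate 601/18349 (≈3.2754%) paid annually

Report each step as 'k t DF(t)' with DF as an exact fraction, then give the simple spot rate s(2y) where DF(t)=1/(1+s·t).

step 1 [1y] bond c/1=1/25: DF=(15483/15625 − 1/25·(0))/(1+1/25) = 1191/1250 ≈ 0.952800
step 2 [2y] bond c/1=21/400: DF=(4150331/4000000 − 21/400·(0.952800))/(1+21/400) = 9383/10000 ≈ 0.938300
step 3 [3y] zero: DF = P = 8989/10000 ≈ 0.898900
step 4 [4y] swap r/1=601/18349: DF=(1 − 601/18349·(0.952800+0.938300+0.898900))/(1+601/18349) = 4399/5000 ≈ 0.879800

1 1 1191/1250
2 2 9383/10000
3 3 8989/10000
4 4 4399/5000
s(2y) = (1/(9383/10000) − 1)/(2) = 617/18766 ≈ 3.2879%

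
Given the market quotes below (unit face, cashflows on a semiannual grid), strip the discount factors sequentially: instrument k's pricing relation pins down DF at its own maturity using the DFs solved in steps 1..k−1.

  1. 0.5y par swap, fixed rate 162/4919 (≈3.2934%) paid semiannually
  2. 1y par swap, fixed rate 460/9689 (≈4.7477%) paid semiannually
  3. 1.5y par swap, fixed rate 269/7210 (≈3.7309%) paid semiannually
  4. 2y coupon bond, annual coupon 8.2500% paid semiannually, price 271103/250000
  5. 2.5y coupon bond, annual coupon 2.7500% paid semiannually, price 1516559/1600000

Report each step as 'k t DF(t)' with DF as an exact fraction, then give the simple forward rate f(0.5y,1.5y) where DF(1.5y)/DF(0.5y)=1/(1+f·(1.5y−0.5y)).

step 1 [0.5y] swap r/2=81/4919: DF=(1 − 81/4919·(0))/(1+81/4919) = 4919/5000 ≈ 0.983800
step 2 [1y] swap r/2=230/9689: DF=(1 − 230/9689·(0.983800))/(1+230/9689) = 477/500 ≈ 0.954000
step 3 [1.5y] swap r/2=269/14420: DF=(1 − 269/14420·(0.983800+0.954000))/(1+269/14420) = 4731/5000 ≈ 0.946200
step 4 [2y] bond c/2=33/800: DF=(271103/250000 − 33/800·(0.983800+0.954000+0.946200))/(1+33/800) = 1159/1250 ≈ 0.927200
step 5 [2.5y] bond c/2=11/800: DF=(1516559/1600000 − 11/800·(0.983800+0.954000+0.946200+0.927200))/(1+11/800) = 8833/10000 ≈ 0.883300

1 1/2 4919/5000
2 1 477/500
3 3/2 4731/5000
4 2 1159/1250
5 5/2 8833/10000
f(0.5y,1.5y) = ((4919/5000)/(4731/5000) − 1)/(1) = 188/4731 ≈ 3.9738%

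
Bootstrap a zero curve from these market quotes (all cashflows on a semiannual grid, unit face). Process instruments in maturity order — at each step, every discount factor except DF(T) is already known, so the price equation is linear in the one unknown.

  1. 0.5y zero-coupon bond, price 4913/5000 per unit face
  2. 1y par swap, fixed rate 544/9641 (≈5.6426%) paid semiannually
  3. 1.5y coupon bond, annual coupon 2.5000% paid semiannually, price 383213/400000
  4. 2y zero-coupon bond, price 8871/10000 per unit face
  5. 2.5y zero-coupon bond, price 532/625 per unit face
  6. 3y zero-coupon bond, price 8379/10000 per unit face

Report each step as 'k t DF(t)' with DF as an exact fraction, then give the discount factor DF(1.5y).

1 1/2 4913/5000
2 1 591/625
3 3/2 1153/1250
4 2 8871/10000
5 5/2 532/625
6 3 8379/10000
DF(1.5y) = 1153/1250 ≈ 0.922400

step 1 [0.5y] zero: DF = P = 4913/5000 ≈ 0.982600
step 2 [1y] swap r/2=272/9641: DF=(1 − 272/9641·(0.982600))/(1+272/9641) = 591/625 ≈ 0.945600
step 3 [1.5y] bond c/2=1/80: DF=(383213/400000 − 1/80·(0.982600+0.945600))/(1+1/80) = 1153/1250 ≈ 0.922400
step 4 [2y] zero: DF = P = 8871/10000 ≈ 0.887100
step 5 [2.5y] zero: DF = P = 532/625 ≈ 0.851200
step 6 [3y] zero: DF = P = 8379/10000 ≈ 0.837900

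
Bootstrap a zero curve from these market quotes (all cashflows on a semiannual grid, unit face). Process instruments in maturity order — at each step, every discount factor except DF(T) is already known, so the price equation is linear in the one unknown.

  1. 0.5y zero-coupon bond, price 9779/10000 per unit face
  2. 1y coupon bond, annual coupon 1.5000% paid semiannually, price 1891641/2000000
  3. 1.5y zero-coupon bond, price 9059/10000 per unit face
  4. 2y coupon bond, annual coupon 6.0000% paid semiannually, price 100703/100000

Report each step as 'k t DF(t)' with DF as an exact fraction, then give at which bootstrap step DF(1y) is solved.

step 1 [0.5y] zero: DF = P = 9779/10000 ≈ 0.977900
step 2 [1y] bond c/2=3/400: DF=(1891641/2000000 − 3/400·(0.977900))/(1+3/400) = 1863/2000 ≈ 0.931500
step 3 [1.5y] zero: DF = P = 9059/10000 ≈ 0.905900
step 4 [2y] bond c/2=3/100: DF=(100703/100000 − 3/100·(0.977900+0.931500+0.905900))/(1+3/100) = 8957/10000 ≈ 0.895700

1 1/2 9779/10000
2 1 1863/2000
3 3/2 9059/10000
4 2 8957/10000
DF(1y) is solved at step 2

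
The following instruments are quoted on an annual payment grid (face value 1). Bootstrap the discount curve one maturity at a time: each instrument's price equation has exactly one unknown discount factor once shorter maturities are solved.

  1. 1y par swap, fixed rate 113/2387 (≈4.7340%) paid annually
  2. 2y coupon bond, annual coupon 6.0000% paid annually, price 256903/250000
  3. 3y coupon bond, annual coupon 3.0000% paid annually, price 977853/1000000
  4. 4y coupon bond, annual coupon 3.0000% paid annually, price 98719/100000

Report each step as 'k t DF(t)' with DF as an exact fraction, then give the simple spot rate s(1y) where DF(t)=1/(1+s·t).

1 1 2387/2500
2 2 4577/5000
3 3 8949/10000
4 4 8779/10000
s(1y) = (1/(2387/2500) − 1)/(1) = 113/2387 ≈ 4.7340%

step 1 [1y] swap r/1=113/2387: DF=(1 − 113/2387·(0))/(1+113/2387) = 2387/2500 ≈ 0.954800
step 2 [2y] bond c/1=3/50: DF=(256903/250000 − 3/50·(0.954800))/(1+3/50) = 4577/5000 ≈ 0.915400
step 3 [3y] bond c/1=3/100: DF=(977853/1000000 − 3/100·(0.954800+0.915400))/(1+3/100) = 8949/10000 ≈ 0.894900
step 4 [4y] bond c/1=3/100: DF=(98719/100000 − 3/100·(0.954800+0.915400+0.894900))/(1+3/100) = 8779/10000 ≈ 0.877900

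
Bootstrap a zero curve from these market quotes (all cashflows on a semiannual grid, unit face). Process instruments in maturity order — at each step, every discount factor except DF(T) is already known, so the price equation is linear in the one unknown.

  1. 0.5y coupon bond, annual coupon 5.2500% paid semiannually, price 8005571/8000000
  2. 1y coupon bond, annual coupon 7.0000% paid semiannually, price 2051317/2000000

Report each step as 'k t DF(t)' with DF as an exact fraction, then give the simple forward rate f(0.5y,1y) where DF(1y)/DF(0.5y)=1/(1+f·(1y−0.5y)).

1 1/2 9751/10000
2 1 479/500
f(0.5y,1y) = ((9751/10000)/(479/500) − 1)/(1/2) = 171/4790 ≈ 3.5699%

step 1 [0.5y] bond c/2=21/800: DF=(8005571/8000000 − 21/800·(0))/(1+21/800) = 9751/10000 ≈ 0.975100
step 2 [1y] bond c/2=7/200: DF=(2051317/2000000 − 7/200·(0.975100))/(1+7/200) = 479/500 ≈ 0.958000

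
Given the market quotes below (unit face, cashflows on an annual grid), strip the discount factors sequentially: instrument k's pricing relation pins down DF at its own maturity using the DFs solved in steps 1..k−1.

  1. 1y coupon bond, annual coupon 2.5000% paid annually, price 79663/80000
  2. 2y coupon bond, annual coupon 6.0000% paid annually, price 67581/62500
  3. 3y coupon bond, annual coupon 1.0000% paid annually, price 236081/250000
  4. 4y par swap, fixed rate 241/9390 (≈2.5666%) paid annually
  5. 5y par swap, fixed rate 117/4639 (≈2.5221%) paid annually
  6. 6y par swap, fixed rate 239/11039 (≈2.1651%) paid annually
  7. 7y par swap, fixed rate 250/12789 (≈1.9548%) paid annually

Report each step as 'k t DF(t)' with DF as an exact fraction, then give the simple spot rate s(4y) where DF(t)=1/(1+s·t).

step 1 [1y] bond c/1=1/40: DF=(79663/80000 − 1/40·(0))/(1+1/40) = 1943/2000 ≈ 0.971500
step 2 [2y] bond c/1=3/50: DF=(67581/62500 − 3/50·(0.971500))/(1+3/50) = 9651/10000 ≈ 0.965100
step 3 [3y] bond c/1=1/100: DF=(236081/250000 − 1/100·(0.971500+0.965100))/(1+1/100) = 4579/5000 ≈ 0.915800
step 4 [4y] swap r/1=241/9390: DF=(1 − 241/9390·(0.971500+0.965100+0.915800))/(1+241/9390) = 2259/2500 ≈ 0.903600
step 5 [5y] swap r/1=117/4639: DF=(1 − 117/4639·(0.971500+0.965100+0.915800+0.903600))/(1+117/4639) = 883/1000 ≈ 0.883000
step 6 [6y] swap r/1=239/11039: DF=(1 − 239/11039·(0.971500+0.965100+0.915800+0.903600+0.883000))/(1+239/11039) = 1761/2000 ≈ 0.880500
step 7 [7y] swap r/1=250/12789: DF=(1 − 250/12789·(0.971500+0.965100+0.915800+0.903600+0.883000+0.880500))/(1+250/12789) = 7/8 ≈ 0.875000

1 1 1943/2000
2 2 9651/10000
3 3 4579/5000
4 4 2259/2500
5 5 883/1000
6 6 1761/2000
7 7 7/8
s(4y) = (1/(2259/2500) − 1)/(4) = 241/9036 ≈ 2.6671%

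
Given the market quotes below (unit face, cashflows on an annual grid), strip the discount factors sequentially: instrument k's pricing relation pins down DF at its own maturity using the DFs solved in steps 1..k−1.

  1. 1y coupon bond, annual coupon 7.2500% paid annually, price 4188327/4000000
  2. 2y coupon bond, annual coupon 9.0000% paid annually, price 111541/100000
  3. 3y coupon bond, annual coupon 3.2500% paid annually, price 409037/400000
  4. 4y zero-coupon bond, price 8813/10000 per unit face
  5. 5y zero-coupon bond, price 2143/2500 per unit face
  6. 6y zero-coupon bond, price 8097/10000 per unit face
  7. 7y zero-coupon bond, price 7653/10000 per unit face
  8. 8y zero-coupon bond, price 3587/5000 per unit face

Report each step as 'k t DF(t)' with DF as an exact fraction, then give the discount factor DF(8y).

1 1 9763/10000
2 2 9427/10000
3 3 93/100
4 4 8813/10000
5 5 2143/2500
6 6 8097/10000
7 7 7653/10000
8 8 3587/5000
DF(8y) = 3587/5000 ≈ 0.717400

step 1 [1y] bond c/1=29/400: DF=(4188327/4000000 − 29/400·(0))/(1+29/400) = 9763/10000 ≈ 0.976300
step 2 [2y] bond c/1=9/100: DF=(111541/100000 − 9/100·(0.976300))/(1+9/100) = 9427/10000 ≈ 0.942700
step 3 [3y] bond c/1=13/400: DF=(409037/400000 − 13/400·(0.976300+0.942700))/(1+13/400) = 93/100 ≈ 0.930000
step 4 [4y] zero: DF = P = 8813/10000 ≈ 0.881300
step 5 [5y] zero: DF = P = 2143/2500 ≈ 0.857200
step 6 [6y] zero: DF = P = 8097/10000 ≈ 0.809700
step 7 [7y] zero: DF = P = 7653/10000 ≈ 0.765300
step 8 [8y] zero: DF = P = 3587/5000 ≈ 0.717400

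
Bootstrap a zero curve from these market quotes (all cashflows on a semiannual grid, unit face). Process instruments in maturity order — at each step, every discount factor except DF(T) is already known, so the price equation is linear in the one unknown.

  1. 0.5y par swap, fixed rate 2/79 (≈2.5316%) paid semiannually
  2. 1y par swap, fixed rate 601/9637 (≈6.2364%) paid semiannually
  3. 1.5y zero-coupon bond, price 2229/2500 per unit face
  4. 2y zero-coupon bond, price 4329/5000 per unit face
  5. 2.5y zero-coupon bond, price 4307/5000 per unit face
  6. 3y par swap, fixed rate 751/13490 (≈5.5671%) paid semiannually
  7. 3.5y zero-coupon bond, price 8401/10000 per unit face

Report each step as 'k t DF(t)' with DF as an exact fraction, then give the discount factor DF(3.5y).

1 1/2 79/80
2 1 9399/10000
3 3/2 2229/2500
4 2 4329/5000
5 5/2 4307/5000
6 3 4249/5000
7 7/2 8401/10000
DF(3.5y) = 8401/10000 ≈ 0.840100

step 1 [0.5y] swap r/2=1/79: DF=(1 − 1/79·(0))/(1+1/79) = 79/80 ≈ 0.987500
step 2 [1y] swap r/2=601/19274: DF=(1 − 601/19274·(0.987500))/(1+601/19274) = 9399/10000 ≈ 0.939900
step 3 [1.5y] zero: DF = P = 2229/2500 ≈ 0.891600
step 4 [2y] zero: DF = P = 4329/5000 ≈ 0.865800
step 5 [2.5y] zero: DF = P = 4307/5000 ≈ 0.861400
step 6 [3y] swap r/2=751/26980: DF=(1 − 751/26980·(0.987500+0.939900+0.891600+0.865800+0.861400))/(1+751/26980) = 4249/5000 ≈ 0.849800
step 7 [3.5y] zero: DF = P = 8401/10000 ≈ 0.840100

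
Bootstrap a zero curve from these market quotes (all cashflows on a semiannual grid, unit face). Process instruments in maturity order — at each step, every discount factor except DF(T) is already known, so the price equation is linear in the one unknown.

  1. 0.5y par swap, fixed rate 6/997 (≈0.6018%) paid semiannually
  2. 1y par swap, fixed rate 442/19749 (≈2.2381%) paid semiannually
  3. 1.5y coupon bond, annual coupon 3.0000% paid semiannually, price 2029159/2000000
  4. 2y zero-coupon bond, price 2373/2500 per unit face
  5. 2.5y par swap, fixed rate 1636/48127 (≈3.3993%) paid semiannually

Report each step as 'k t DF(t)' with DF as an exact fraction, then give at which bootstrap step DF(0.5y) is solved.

1 1/2 997/1000
2 1 9779/10000
3 3/2 1213/1250
4 2 2373/2500
5 5/2 4591/5000
DF(0.5y) is solved at step 1

step 1 [0.5y] swap r/2=3/997: DF=(1 − 3/997·(0))/(1+3/997) = 997/1000 ≈ 0.997000
step 2 [1y] swap r/2=221/19749: DF=(1 − 221/19749·(0.997000))/(1+221/19749) = 9779/10000 ≈ 0.977900
step 3 [1.5y] bond c/2=3/200: DF=(2029159/2000000 − 3/200·(0.997000+0.977900))/(1+3/200) = 1213/1250 ≈ 0.970400
step 4 [2y] zero: DF = P = 2373/2500 ≈ 0.949200
step 5 [2.5y] swap r/2=818/48127: DF=(1 − 818/48127·(0.997000+0.977900+0.970400+0.949200))/(1+818/48127) = 4591/5000 ≈ 0.918200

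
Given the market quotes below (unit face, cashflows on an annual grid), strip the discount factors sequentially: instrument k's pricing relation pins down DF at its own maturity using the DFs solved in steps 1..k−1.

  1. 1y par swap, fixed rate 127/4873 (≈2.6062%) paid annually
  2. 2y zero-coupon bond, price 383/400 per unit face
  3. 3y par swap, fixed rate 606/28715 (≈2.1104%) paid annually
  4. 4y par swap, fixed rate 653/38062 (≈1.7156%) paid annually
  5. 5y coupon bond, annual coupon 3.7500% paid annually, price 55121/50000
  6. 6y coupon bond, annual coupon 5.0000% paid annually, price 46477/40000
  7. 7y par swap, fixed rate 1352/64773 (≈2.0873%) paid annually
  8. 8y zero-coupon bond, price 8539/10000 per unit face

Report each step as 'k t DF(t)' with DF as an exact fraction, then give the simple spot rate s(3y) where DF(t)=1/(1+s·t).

step 1 [1y] swap r/1=127/4873: DF=(1 − 127/4873·(0))/(1+127/4873) = 4873/5000 ≈ 0.974600
step 2 [2y] zero: DF = P = 383/400 ≈ 0.957500
step 3 [3y] swap r/1=606/28715: DF=(1 − 606/28715·(0.974600+0.957500))/(1+606/28715) = 4697/5000 ≈ 0.939400
step 4 [4y] swap r/1=653/38062: DF=(1 − 653/38062·(0.974600+0.957500+0.939400))/(1+653/38062) = 9347/10000 ≈ 0.934700
step 5 [5y] bond c/1=3/80: DF=(55121/50000 − 3/80·(0.974600+0.957500+0.939400+0.934700))/(1+3/80) = 37/40 ≈ 0.925000
step 6 [6y] bond c/1=1/20: DF=(46477/40000 − 1/20·(0.974600+0.957500+0.939400+0.934700+0.925000))/(1+1/20) = 8813/10000 ≈ 0.881300
step 7 [7y] swap r/1=1352/64773: DF=(1 − 1352/64773·(0.974600+0.957500+0.939400+0.934700+0.925000+0.881300))/(1+1352/64773) = 1081/1250 ≈ 0.864800
step 8 [8y] zero: DF = P = 8539/10000 ≈ 0.853900

1 1 4873/5000
2 2 383/400
3 3 4697/5000
4 4 9347/10000
5 5 37/40
6 6 8813/10000
7 7 1081/1250
8 8 8539/10000
s(3y) = (1/(4697/5000) − 1)/(3) = 101/4697 ≈ 2.1503%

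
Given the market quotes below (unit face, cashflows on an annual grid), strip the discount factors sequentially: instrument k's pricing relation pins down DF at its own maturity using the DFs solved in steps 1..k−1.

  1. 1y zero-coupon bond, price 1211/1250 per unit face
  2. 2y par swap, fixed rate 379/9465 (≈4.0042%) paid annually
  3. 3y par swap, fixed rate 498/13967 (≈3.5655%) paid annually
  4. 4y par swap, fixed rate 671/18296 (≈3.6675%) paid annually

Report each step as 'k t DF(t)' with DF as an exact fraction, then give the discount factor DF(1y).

step 1 [1y] zero: DF = P = 1211/1250 ≈ 0.968800
step 2 [2y] swap r/1=379/9465: DF=(1 − 379/9465·(0.968800))/(1+379/9465) = 4621/5000 ≈ 0.924200
step 3 [3y] swap r/1=498/13967: DF=(1 − 498/13967·(0.968800+0.924200))/(1+498/13967) = 2251/2500 ≈ 0.900400
step 4 [4y] swap r/1=671/18296: DF=(1 − 671/18296·(0.968800+0.924200+0.900400))/(1+671/18296) = 4329/5000 ≈ 0.865800

1 1 1211/1250
2 2 4621/5000
3 3 2251/2500
4 4 4329/5000
DF(1y) = 1211/1250 ≈ 0.968800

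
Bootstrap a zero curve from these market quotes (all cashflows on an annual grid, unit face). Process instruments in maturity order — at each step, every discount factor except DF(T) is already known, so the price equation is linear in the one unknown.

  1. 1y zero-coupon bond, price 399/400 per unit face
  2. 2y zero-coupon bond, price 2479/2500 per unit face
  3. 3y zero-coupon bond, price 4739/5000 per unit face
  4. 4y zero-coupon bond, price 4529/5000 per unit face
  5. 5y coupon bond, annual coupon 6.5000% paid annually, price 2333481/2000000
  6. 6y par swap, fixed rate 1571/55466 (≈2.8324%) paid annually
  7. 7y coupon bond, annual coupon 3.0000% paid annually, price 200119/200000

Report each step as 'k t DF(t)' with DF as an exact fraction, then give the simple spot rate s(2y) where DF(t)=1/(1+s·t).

step 1 [1y] zero: DF = P = 399/400 ≈ 0.997500
step 2 [2y] zero: DF = P = 2479/2500 ≈ 0.991600
step 3 [3y] zero: DF = P = 4739/5000 ≈ 0.947800
step 4 [4y] zero: DF = P = 4529/5000 ≈ 0.905800
step 5 [5y] bond c/1=13/200: DF=(2333481/2000000 − 13/200·(0.997500+0.991600+0.947800+0.905800))/(1+13/200) = 861/1000 ≈ 0.861000
step 6 [6y] swap r/1=1571/55466: DF=(1 − 1571/55466·(0.997500+0.991600+0.947800+0.905800+0.861000))/(1+1571/55466) = 8429/10000 ≈ 0.842900
step 7 [7y] bond c/1=3/100: DF=(200119/200000 − 3/100·(0.997500+0.991600+0.947800+0.905800+0.861000+0.842900))/(1+3/100) = 8099/10000 ≈ 0.809900

1 1 399/400
2 2 2479/2500
3 3 4739/5000
4 4 4529/5000
5 5 861/1000
6 6 8429/10000
7 7 8099/10000
s(2y) = (1/(2479/2500) − 1)/(2) = 21/4958 ≈ 0.4236%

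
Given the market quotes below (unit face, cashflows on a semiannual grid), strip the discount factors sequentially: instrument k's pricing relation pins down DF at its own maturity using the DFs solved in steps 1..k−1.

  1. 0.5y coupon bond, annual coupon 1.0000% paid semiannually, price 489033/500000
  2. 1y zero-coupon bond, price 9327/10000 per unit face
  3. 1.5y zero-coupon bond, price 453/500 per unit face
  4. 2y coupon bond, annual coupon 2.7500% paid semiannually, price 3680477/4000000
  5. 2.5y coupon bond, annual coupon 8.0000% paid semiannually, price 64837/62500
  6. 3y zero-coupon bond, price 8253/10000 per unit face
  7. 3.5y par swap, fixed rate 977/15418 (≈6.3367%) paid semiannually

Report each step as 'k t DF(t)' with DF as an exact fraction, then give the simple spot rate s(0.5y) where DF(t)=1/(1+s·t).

step 1 [0.5y] bond c/2=1/200: DF=(489033/500000 − 1/200·(0))/(1+1/200) = 2433/2500 ≈ 0.973200
step 2 [1y] zero: DF = P = 9327/10000 ≈ 0.932700
step 3 [1.5y] zero: DF = P = 453/500 ≈ 0.906000
step 4 [2y] bond c/2=11/800: DF=(3680477/4000000 − 11/800·(0.973200+0.932700+0.906000))/(1+11/800) = 1739/2000 ≈ 0.869500
step 5 [2.5y] bond c/2=1/25: DF=(64837/62500 − 1/25·(0.973200+0.932700+0.906000+0.869500))/(1+1/25) = 8559/10000 ≈ 0.855900
step 6 [3y] zero: DF = P = 8253/10000 ≈ 0.825300
step 7 [3.5y] swap r/2=977/30836: DF=(1 − 977/30836·(0.973200+0.932700+0.906000+0.869500+0.855900+0.825300))/(1+977/30836) = 4023/5000 ≈ 0.804600

1 1/2 2433/2500
2 1 9327/10000
3 3/2 453/500
4 2 1739/2000
5 5/2 8559/10000
6 3 8253/10000
7 7/2 4023/5000
s(0.5y) = (1/(2433/2500) − 1)/(1/2) = 134/2433 ≈ 5.5076%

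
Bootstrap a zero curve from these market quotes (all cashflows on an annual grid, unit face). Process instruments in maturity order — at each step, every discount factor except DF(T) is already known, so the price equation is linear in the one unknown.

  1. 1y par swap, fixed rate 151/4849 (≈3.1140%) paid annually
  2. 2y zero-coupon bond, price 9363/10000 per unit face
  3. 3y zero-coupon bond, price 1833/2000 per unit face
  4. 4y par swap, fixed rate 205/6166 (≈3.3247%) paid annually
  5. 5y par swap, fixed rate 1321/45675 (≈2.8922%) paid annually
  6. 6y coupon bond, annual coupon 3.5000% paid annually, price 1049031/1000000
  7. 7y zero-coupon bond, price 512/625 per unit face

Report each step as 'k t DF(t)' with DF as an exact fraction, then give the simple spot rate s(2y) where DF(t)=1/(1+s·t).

step 1 [1y] swap r/1=151/4849: DF=(1 − 151/4849·(0))/(1+151/4849) = 4849/5000 ≈ 0.969800
step 2 [2y] zero: DF = P = 9363/10000 ≈ 0.936300
step 3 [3y] zero: DF = P = 1833/2000 ≈ 0.916500
step 4 [4y] swap r/1=205/6166: DF=(1 − 205/6166·(0.969800+0.936300+0.916500))/(1+205/6166) = 877/1000 ≈ 0.877000
step 5 [5y] swap r/1=1321/45675: DF=(1 − 1321/45675·(0.969800+0.936300+0.916500+0.877000))/(1+1321/45675) = 8679/10000 ≈ 0.867900
step 6 [6y] bond c/1=7/200: DF=(1049031/1000000 − 7/200·(0.969800+0.936300+0.916500+0.877000+0.867900))/(1+7/200) = 8591/10000 ≈ 0.859100
step 7 [7y] zero: DF = P = 512/625 ≈ 0.819200

1 1 4849/5000
2 2 9363/10000
3 3 1833/2000
4 4 877/1000
5 5 8679/10000
6 6 8591/10000
7 7 512/625
s(2y) = (1/(9363/10000) − 1)/(2) = 637/18726 ≈ 3.4017%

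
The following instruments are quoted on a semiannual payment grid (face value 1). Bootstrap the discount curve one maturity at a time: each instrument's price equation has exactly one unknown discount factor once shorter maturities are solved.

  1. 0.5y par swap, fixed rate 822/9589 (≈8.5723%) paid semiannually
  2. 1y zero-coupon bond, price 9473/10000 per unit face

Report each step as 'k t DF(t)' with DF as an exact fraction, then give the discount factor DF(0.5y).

step 1 [0.5y] swap r/2=411/9589: DF=(1 − 411/9589·(0))/(1+411/9589) = 9589/10000 ≈ 0.958900
step 2 [1y] zero: DF = P = 9473/10000 ≈ 0.947300

1 1/2 9589/10000
2 1 9473/10000
DF(0.5y) = 9589/10000 ≈ 0.958900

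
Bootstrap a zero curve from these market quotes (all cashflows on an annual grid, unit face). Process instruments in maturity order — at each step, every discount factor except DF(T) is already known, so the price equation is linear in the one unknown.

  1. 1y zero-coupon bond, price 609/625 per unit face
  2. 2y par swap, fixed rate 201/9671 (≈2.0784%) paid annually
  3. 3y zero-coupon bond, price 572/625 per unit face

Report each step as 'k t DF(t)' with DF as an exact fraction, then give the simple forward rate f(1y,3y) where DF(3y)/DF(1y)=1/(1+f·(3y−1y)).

step 1 [1y] zero: DF = P = 609/625 ≈ 0.974400
step 2 [2y] swap r/1=201/9671: DF=(1 − 201/9671·(0.974400))/(1+201/9671) = 4799/5000 ≈ 0.959800
step 3 [3y] zero: DF = P = 572/625 ≈ 0.915200

1 1 609/625
2 2 4799/5000
3 3 572/625
f(1y,3y) = ((609/625)/(572/625) − 1)/(2) = 37/1144 ≈ 3.2343%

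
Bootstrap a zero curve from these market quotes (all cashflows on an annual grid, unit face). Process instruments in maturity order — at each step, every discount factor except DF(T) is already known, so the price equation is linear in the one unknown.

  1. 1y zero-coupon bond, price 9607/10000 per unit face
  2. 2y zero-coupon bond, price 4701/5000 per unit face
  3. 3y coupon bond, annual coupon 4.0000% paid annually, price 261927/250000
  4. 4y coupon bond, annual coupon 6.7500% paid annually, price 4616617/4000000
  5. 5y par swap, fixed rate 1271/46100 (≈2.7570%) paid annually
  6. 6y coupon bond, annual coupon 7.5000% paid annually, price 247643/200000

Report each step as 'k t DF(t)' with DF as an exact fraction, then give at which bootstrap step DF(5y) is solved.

step 1 [1y] zero: DF = P = 9607/10000 ≈ 0.960700
step 2 [2y] zero: DF = P = 4701/5000 ≈ 0.940200
step 3 [3y] bond c/1=1/25: DF=(261927/250000 − 1/25·(0.960700+0.940200))/(1+1/25) = 9343/10000 ≈ 0.934300
step 4 [4y] bond c/1=27/400: DF=(4616617/4000000 − 27/400·(0.960700+0.940200+0.934300))/(1+27/400) = 9019/10000 ≈ 0.901900
step 5 [5y] swap r/1=1271/46100: DF=(1 − 1271/46100·(0.960700+0.940200+0.934300+0.901900))/(1+1271/46100) = 8729/10000 ≈ 0.872900
step 6 [6y] bond c/1=3/40: DF=(247643/200000 − 3/40·(0.960700+0.940200+0.934300+0.901900+0.872900))/(1+3/40) = 4151/5000 ≈ 0.830200

1 1 9607/10000
2 2 4701/5000
3 3 9343/10000
4 4 9019/10000
5 5 8729/10000
6 6 4151/5000
DF(5y) is solved at step 5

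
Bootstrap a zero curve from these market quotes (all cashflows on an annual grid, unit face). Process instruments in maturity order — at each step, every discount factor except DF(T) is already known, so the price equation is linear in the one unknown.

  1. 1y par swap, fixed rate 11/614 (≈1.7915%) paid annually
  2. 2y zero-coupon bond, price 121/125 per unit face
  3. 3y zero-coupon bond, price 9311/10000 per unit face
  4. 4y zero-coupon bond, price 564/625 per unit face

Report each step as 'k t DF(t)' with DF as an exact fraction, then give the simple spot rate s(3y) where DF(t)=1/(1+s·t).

step 1 [1y] swap r/1=11/614: DF=(1 − 11/614·(0))/(1+11/614) = 614/625 ≈ 0.982400
step 2 [2y] zero: DF = P = 121/125 ≈ 0.968000
step 3 [3y] zero: DF = P = 9311/10000 ≈ 0.931100
step 4 [4y] zero: DF = P = 564/625 ≈ 0.902400

1 1 614/625
2 2 121/125
3 3 9311/10000
4 4 564/625
s(3y) = (1/(9311/10000) − 1)/(3) = 689/27933 ≈ 2.4666%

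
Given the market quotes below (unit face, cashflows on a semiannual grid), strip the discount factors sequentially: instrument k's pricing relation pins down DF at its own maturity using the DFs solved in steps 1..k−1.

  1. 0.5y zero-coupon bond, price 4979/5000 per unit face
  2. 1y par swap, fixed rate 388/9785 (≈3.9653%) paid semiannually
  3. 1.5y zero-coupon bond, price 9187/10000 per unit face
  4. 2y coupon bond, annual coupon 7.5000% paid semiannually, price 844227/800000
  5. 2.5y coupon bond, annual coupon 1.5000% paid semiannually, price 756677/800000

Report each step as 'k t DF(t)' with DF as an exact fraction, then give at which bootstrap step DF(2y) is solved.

step 1 [0.5y] zero: DF = P = 4979/5000 ≈ 0.995800
step 2 [1y] swap r/2=194/9785: DF=(1 − 194/9785·(0.995800))/(1+194/9785) = 2403/2500 ≈ 0.961200
step 3 [1.5y] zero: DF = P = 9187/10000 ≈ 0.918700
step 4 [2y] bond c/2=3/80: DF=(844227/800000 − 3/80·(0.995800+0.961200+0.918700))/(1+3/80) = 2283/2500 ≈ 0.913200
step 5 [2.5y] bond c/2=3/400: DF=(756677/800000 − 3/400·(0.995800+0.961200+0.918700+0.913200))/(1+3/400) = 4553/5000 ≈ 0.910600

1 1/2 4979/5000
2 1 2403/2500
3 3/2 9187/10000
4 2 2283/2500
5 5/2 4553/5000
DF(2y) is solved at step 4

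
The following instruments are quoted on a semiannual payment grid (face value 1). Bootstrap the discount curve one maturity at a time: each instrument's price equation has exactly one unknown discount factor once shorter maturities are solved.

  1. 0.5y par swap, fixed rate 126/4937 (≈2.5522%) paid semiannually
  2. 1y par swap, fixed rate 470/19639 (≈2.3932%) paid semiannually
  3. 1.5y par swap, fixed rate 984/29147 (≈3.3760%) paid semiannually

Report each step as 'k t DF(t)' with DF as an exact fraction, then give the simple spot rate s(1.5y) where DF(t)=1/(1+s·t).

step 1 [0.5y] swap r/2=63/4937: DF=(1 − 63/4937·(0))/(1+63/4937) = 4937/5000 ≈ 0.987400
step 2 [1y] swap r/2=235/19639: DF=(1 − 235/19639·(0.987400))/(1+235/19639) = 1953/2000 ≈ 0.976500
step 3 [1.5y] swap r/2=492/29147: DF=(1 − 492/29147·(0.987400+0.976500))/(1+492/29147) = 2377/2500 ≈ 0.950800

1 1/2 4937/5000
2 1 1953/2000
3 3/2 2377/2500
s(1.5y) = (1/(2377/2500) − 1)/(3/2) = 82/2377 ≈ 3.4497%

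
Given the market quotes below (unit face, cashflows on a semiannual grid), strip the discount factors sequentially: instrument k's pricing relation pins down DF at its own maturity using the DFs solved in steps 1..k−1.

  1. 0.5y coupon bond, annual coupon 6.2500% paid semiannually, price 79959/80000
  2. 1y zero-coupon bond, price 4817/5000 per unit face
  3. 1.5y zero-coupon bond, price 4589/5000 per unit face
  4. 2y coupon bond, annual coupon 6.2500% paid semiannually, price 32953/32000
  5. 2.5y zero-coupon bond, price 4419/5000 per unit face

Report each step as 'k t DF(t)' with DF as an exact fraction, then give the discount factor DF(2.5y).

step 1 [0.5y] bond c/2=1/32: DF=(79959/80000 − 1/32·(0))/(1+1/32) = 2423/2500 ≈ 0.969200
step 2 [1y] zero: DF = P = 4817/5000 ≈ 0.963400
step 3 [1.5y] zero: DF = P = 4589/5000 ≈ 0.917800
step 4 [2y] bond c/2=1/32: DF=(32953/32000 − 1/32·(0.969200+0.963400+0.917800))/(1+1/32) = 4561/5000 ≈ 0.912200
step 5 [2.5y] zero: DF = P = 4419/5000 ≈ 0.883800

1 1/2 2423/2500
2 1 4817/5000
3 3/2 4589/5000
4 2 4561/5000
5 5/2 4419/5000
DF(2.5y) = 4419/5000 ≈ 0.883800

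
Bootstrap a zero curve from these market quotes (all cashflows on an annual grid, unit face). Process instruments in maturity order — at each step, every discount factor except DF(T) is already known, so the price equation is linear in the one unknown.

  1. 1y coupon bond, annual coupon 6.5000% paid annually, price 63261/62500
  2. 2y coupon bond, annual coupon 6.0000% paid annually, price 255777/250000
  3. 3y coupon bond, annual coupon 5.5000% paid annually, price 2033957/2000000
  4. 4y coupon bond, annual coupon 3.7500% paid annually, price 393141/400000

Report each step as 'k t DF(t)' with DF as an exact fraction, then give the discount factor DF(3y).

step 1 [1y] bond c/1=13/200: DF=(63261/62500 − 13/200·(0))/(1+13/200) = 594/625 ≈ 0.950400
step 2 [2y] bond c/1=3/50: DF=(255777/250000 − 3/50·(0.950400))/(1+3/50) = 4557/5000 ≈ 0.911400
step 3 [3y] bond c/1=11/200: DF=(2033957/2000000 − 11/200·(0.950400+0.911400))/(1+11/200) = 8669/10000 ≈ 0.866900
step 4 [4y] bond c/1=3/80: DF=(393141/400000 − 3/80·(0.950400+0.911400+0.866900))/(1+3/80) = 8487/10000 ≈ 0.848700

1 1 594/625
2 2 4557/5000
3 3 8669/10000
4 4 8487/10000
DF(3y) = 8669/10000 ≈ 0.866900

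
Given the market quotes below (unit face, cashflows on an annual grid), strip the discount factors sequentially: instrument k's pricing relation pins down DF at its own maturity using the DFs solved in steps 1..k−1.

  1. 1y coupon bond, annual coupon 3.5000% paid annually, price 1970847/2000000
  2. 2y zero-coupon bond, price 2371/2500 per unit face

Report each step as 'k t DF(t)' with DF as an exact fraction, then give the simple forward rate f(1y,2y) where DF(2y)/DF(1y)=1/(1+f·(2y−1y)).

1 1 9521/10000
2 2 2371/2500
f(1y,2y) = ((9521/10000)/(2371/2500) − 1)/(1) = 37/9484 ≈ 0.3901%

step 1 [1y] bond c/1=7/200: DF=(1970847/2000000 − 7/200·(0))/(1+7/200) = 9521/10000 ≈ 0.952100
step 2 [2y] zero: DF = P = 2371/2500 ≈ 0.948400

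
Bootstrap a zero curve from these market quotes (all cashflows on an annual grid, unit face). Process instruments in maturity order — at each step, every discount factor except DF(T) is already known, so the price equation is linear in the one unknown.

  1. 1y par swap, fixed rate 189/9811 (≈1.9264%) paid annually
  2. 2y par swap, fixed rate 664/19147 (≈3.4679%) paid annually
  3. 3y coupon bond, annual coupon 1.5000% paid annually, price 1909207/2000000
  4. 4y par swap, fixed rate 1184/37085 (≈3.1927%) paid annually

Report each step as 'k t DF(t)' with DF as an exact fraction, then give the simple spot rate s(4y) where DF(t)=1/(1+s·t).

step 1 [1y] swap r/1=189/9811: DF=(1 − 189/9811·(0))/(1+189/9811) = 9811/10000 ≈ 0.981100
step 2 [2y] swap r/1=664/19147: DF=(1 − 664/19147·(0.981100))/(1+664/19147) = 1167/1250 ≈ 0.933600
step 3 [3y] bond c/1=3/200: DF=(1909207/2000000 − 3/200·(0.981100+0.933600))/(1+3/200) = 4561/5000 ≈ 0.912200
step 4 [4y] swap r/1=1184/37085: DF=(1 − 1184/37085·(0.981100+0.933600+0.912200))/(1+1184/37085) = 551/625 ≈ 0.881600

1 1 9811/10000
2 2 1167/1250
3 3 4561/5000
4 4 551/625
s(4y) = (1/(551/625) − 1)/(4) = 37/1102 ≈ 3.3575%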